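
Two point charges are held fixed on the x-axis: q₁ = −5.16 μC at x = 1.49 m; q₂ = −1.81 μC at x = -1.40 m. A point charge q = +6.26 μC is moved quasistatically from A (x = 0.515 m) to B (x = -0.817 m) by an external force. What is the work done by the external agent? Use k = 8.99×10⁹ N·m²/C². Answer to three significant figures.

For quasistatic motion the external work equals the change in potential energy: W_ext = qΔV = q(V_B − V_A).
At A: distances to the source charges are 0.975 m, 1.92 m; V_A = Σ kqᵢ/rᵢ = -5.61×10⁴ V.
At B: distances to the source charges are 2.31 m, 0.583 m; V_B = Σ kqᵢ/rᵢ = -4.80×10⁴ V.
ΔV = V_B − V_A = 8060 V.
W_ext = qΔV = (6.26×10⁻⁶ C)(8060 V) = 0.0504 J.

0.0504 J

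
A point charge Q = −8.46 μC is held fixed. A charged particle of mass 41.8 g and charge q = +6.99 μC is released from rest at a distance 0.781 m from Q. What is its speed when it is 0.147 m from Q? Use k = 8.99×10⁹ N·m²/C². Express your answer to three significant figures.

Only the electrostatic force acts, so mechanical energy is conserved: ½mv² = U₁ − U₂ = kQq(1/r₁ − 1/r₂).
U₁ − U₂ = (8.99×10⁹ N·m²/C²)(-8.46×10⁻⁶ C)(6.99×10⁻⁶ C)(1/0.781 − 1/0.147) = 2.94 J.
v = √(2·2.94/0.0418) = 11.9 m/s.

11.9 m/s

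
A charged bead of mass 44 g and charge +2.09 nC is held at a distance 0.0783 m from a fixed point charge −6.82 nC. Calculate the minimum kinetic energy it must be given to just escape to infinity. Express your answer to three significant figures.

To just escape, total mechanical energy must reach zero at infinity: ½mv²_min + U = 0, so ½mv²_min = −U = |kQq|/r.
|U| = |kQq|/r = (8.99×10⁹ N·m²/C²)(6.82×10⁻⁹)(2.09×10⁻⁹)/(0.0783) = 1.64×10⁻⁶ J.

1.64×10⁻⁶ J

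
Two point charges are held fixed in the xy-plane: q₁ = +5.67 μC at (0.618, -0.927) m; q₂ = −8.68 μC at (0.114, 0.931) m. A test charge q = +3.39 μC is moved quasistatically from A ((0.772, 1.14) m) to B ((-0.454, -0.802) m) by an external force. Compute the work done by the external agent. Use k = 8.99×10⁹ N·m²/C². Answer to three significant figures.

For quasistatic motion the external work equals the change in potential energy: W_ext = qΔV = q(V_B − V_A).
At A: distances to the source charges are 2.07 m, 0.690 m; V_A = Σ kqᵢ/rᵢ = -8.84×10⁴ V.
At B: distances to the source charges are 1.08 m, 1.82 m; V_B = Σ kqᵢ/rᵢ = 4440 V.
ΔV = V_B − V_A = 9.29×10⁴ V.
W_ext = qΔV = (3.39×10⁻⁶ C)(9.29×10⁴ V) = 0.315 J.

0.315 J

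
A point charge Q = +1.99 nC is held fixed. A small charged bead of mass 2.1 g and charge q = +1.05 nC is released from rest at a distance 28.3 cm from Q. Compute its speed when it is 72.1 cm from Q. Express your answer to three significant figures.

6.20×10⁻³ m/s

Only the electrostatic force acts, so mechanical energy is conserved: ½mv² = U₁ − U₂ = kQq(1/r₁ − 1/r₂).
U₁ − U₂ = (8.99×10⁹ N·m²/C²)(1.99×10⁻⁹ C)(1.05×10⁻⁹ C)(1/0.283 − 1/0.721) = 4.03×10⁻⁸ J.
v = √(2·4.03×10⁻⁸/2.10×10⁻³) = 6.20×10⁻³ m/s.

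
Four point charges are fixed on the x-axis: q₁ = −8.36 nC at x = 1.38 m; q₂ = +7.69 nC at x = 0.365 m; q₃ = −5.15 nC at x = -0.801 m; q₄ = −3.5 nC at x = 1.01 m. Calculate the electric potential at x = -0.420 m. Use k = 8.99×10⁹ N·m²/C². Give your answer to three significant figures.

-97.2 V

The total potential is the scalar sum of each charge's contribution, V = Σ kqᵢ/rᵢ.
Distances from the field point to each charge: r₁ = 1.80 m, r₂ = 0.785 m, r₃ = 0.381 m, r₄ = 1.43 m.
V = k[(-8.36×10⁻⁹)/(1.80) + (7.69×10⁻⁹)/(0.785) + (-5.15×10⁻⁹)/(0.381) + (-3.50×10⁻⁹)/(1.43)] = -97.2 V.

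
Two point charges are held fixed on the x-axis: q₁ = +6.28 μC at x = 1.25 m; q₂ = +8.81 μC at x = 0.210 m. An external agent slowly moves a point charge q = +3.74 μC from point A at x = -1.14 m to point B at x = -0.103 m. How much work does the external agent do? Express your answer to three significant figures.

For quasistatic motion the external work equals the change in potential energy: W_ext = qΔV = q(V_B − V_A).
At A: distances to the source charges are 2.39 m, 1.35 m; V_A = Σ kqᵢ/rᵢ = 8.23×10⁴ V.
At B: distances to the source charges are 1.35 m, 0.313 m; V_B = Σ kqᵢ/rᵢ = 2.95×10⁵ V.
ΔV = V_B − V_A = 2.12×10⁵ V.
W_ext = qΔV = (3.74×10⁻⁶ C)(2.12×10⁵ V) = 0.795 J.

0.795 J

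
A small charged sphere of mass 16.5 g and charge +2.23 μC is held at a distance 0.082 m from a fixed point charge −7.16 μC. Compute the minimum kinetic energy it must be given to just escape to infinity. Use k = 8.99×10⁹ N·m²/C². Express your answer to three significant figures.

To just escape, total mechanical energy must reach zero at infinity: ½mv²_min + U = 0, so ½mv²_min = −U = |kQq|/r.
|U| = |kQq|/r = (8.99×10⁹ N·m²/C²)(7.16×10⁻⁶)(2.23×10⁻⁶)/(0.0820) = 1.75 J.

1.75 J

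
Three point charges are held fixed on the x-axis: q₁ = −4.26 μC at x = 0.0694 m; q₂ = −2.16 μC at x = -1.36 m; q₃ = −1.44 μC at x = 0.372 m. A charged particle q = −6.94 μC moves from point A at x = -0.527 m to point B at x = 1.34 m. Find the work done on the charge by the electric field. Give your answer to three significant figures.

0.355 J

The work done by the electric force is W_field = −ΔU = −q(V_B − V_A) = q(V_A − V_B).
At A: distances to the source charges are 0.596 m, 0.833 m, 0.899 m; V_A = Σ kqᵢ/rᵢ = -1.02×10⁵ V.
At B: distances to the source charges are 1.27 m, 2.70 m, 0.968 m; V_B = Σ kqᵢ/rᵢ = -5.07×10⁴ V.
ΔV = V_B − V_A = 5.12×10⁴ V.
W_field = −qΔV = −(-6.94×10⁻⁶ C)(5.12×10⁴ V) = 0.355 J.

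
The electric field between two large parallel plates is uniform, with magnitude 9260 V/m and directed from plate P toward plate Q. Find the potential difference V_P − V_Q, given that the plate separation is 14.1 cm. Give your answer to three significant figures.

1310 V

In a uniform field, potential decreases in the direction of E: ΔV = −E·d for a displacement d parallel to E.
Going from Q to P is a displacement of 14.1 cm opposite to the field, so V_P − V_Q = +Ed = 1310 V.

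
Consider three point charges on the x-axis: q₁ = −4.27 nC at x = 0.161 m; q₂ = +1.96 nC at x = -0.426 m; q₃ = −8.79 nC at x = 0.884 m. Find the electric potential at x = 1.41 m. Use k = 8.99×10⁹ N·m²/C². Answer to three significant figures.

-171 V

Electric potential is a scalar, so the contributions from each charge add algebraically: V = Σ kqᵢ/rᵢ.
Distances from the field point to each charge: r₁ = 1.25 m, r₂ = 1.84 m, r₃ = 0.526 m.
V = k[(-4.27×10⁻⁹)/(1.25) + (1.96×10⁻⁹)/(1.84) + (-8.79×10⁻⁹)/(0.526)] = -171 V.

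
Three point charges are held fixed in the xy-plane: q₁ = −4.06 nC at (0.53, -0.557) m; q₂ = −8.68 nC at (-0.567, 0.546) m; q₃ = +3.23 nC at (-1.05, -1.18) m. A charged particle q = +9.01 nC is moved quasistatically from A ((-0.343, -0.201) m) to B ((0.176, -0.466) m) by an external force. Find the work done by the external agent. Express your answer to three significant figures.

For quasistatic motion the external work equals the change in potential energy: W_ext = qΔV = q(V_B − V_A).
At A: distances to the source charges are 0.943 m, 0.780 m, 1.21 m; V_A = Σ kqᵢ/rᵢ = -115 V.
At B: distances to the source charges are 0.366 m, 1.26 m, 1.42 m; V_B = Σ kqᵢ/rᵢ = -142 V.
ΔV = V_B − V_A = -26.8 V.
W_ext = qΔV = (9.01×10⁻⁹ C)(-26.8 V) = -2.42×10⁻⁷ J.

-2.42×10⁻⁷ J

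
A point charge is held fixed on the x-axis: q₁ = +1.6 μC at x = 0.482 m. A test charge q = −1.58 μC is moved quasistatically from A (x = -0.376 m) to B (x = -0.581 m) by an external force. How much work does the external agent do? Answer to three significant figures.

5.11×10⁻³ J

For quasistatic motion the external work equals the change in potential energy: W_ext = qΔV = q(V_B − V_A).
At A: distance to the source charge is 0.858 m; V_A = kq₁/r = 1.68×10⁴ V.
At B: distance to the source charge is 1.06 m; V_B = kq₁/r = 1.35×10⁴ V.
ΔV = V_B − V_A = -3230 V.
W_ext = qΔV = (-1.58×10⁻⁶ C)(-3230 V) = 5.11×10⁻³ J.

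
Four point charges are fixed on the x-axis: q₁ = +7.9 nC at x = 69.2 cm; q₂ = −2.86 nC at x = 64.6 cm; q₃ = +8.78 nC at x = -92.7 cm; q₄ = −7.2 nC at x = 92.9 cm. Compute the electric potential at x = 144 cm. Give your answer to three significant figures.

-30.8 V

The total potential is the scalar sum of each charge's contribution, V = Σ kqᵢ/rᵢ.
Distances from the field point to each charge: r₁ = 0.748 m, r₂ = 0.794 m, r₃ = 2.37 m, r₄ = 0.511 m.
V = k[(7.90×10⁻⁹)/(0.748) + (-2.86×10⁻⁹)/(0.794) + (8.78×10⁻⁹)/(2.37) + (-7.20×10⁻⁹)/(0.511)] = -30.8 V.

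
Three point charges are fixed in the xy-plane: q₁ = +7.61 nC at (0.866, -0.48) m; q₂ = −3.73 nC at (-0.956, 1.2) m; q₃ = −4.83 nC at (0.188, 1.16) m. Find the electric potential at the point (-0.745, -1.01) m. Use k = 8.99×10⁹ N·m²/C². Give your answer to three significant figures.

6.85 V

Electric potential is a scalar, so the contributions from each charge add algebraically: V = Σ kqᵢ/rᵢ.
Distances from the field point to each charge: r₁ = 1.70 m, r₂ = 2.22 m, r₃ = 2.36 m.
V = k[(7.61×10⁻⁹)/(1.70) + (-3.73×10⁻⁹)/(2.22) + (-4.83×10⁻⁹)/(2.36)] = 6.85 V.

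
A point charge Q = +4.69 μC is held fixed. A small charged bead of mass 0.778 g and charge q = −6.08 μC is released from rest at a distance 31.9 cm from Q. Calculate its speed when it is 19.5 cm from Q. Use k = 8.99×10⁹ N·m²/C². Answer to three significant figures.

Only the electrostatic force acts, so mechanical energy is conserved: ½mv² = U₁ − U₂ = kQq(1/r₁ − 1/r₂).
U₁ − U₂ = (8.99×10⁹ N·m²/C²)(4.69×10⁻⁶ C)(-6.08×10⁻⁶ C)(1/0.319 − 1/0.195) = 0.511 J.
v = √(2·0.511/7.78×10⁻⁴) = 36.2 m/s.

36.2 m/s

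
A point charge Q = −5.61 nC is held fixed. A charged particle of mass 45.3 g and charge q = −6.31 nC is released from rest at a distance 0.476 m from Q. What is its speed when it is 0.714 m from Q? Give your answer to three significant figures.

3.14×10⁻³ m/s

Only the electrostatic force acts, so mechanical energy is conserved: ½mv² = U₁ − U₂ = kQq(1/r₁ − 1/r₂).
U₁ − U₂ = (8.99×10⁹ N·m²/C²)(-5.61×10⁻⁹ C)(-6.31×10⁻⁹ C)(1/0.476 − 1/0.714) = 2.23×10⁻⁷ J.
v = √(2·2.23×10⁻⁷/0.0453) = 3.14×10⁻³ m/s.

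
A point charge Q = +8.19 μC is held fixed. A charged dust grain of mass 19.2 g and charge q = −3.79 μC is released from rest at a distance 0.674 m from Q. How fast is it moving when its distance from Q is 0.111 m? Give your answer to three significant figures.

Only the electrostatic force acts, so mechanical energy is conserved: ½mv² = U₁ − U₂ = kQq(1/r₁ − 1/r₂).
U₁ − U₂ = (8.99×10⁹ N·m²/C²)(8.19×10⁻⁶ C)(-3.79×10⁻⁶ C)(1/0.674 − 1/0.111) = 2.10 J.
v = √(2·2.10/0.0192) = 14.8 m/s.

14.8 m/s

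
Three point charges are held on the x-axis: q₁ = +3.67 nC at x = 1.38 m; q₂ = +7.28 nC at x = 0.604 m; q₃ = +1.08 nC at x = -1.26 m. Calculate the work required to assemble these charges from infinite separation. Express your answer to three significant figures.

The work to assemble the configuration equals its total potential energy, U = Σ kqᵢqⱼ/rᵢⱼ over all pairs.
Pair separations: r₁₂ = 0.776 m, r₁₃ = 2.64 m, r₂₃ = 1.86 m.
U = (3.10×10⁻⁷) + (1.35×10⁻⁸) + (3.79×10⁻⁸) = 3.61×10⁻⁷ J.

3.61×10⁻⁷ J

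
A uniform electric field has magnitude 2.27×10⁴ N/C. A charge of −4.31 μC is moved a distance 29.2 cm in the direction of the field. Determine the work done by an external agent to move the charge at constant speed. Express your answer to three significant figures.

The potential change for a displacement 29.2 cm in the direction of the field is ΔV = −Ed = -6630 V.
W_ext = qΔV = 0.0286 J.

0.0286 J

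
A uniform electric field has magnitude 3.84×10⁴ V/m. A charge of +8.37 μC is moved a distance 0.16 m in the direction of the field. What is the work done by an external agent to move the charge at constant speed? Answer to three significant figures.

-0.0514 J

The potential change for a displacement 0.16 m in the direction of the field is ΔV = −Ed = -6140 V.
W_ext = qΔV = -0.0514 J.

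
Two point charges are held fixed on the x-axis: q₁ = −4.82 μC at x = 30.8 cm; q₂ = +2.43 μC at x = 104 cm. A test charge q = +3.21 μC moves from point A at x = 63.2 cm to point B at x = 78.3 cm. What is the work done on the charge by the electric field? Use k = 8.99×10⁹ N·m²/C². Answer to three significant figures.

The work done by the electric force is W_field = −ΔU = −q(V_B − V_A) = q(V_A − V_B).
At A: distances to the source charges are 0.324 m, 0.408 m; V_A = Σ kqᵢ/rᵢ = -8.02×10⁴ V.
At B: distances to the source charges are 0.475 m, 0.257 m; V_B = Σ kqᵢ/rᵢ = -6220 V.
ΔV = V_B − V_A = 7.40×10⁴ V.
W_field = −qΔV = −(3.21×10⁻⁶ C)(7.40×10⁴ V) = -0.237 J.

-0.237 J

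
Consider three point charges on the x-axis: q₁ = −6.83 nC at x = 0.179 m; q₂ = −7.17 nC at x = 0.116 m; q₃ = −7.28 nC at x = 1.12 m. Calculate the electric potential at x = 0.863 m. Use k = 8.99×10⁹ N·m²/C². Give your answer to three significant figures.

Electric potential is a scalar, so the contributions from each charge add algebraically: V = Σ kqᵢ/rᵢ.
Distances from the field point to each charge: r₁ = 0.684 m, r₂ = 0.747 m, r₃ = 0.257 m.
V = k[(-6.83×10⁻⁹)/(0.684) + (-7.17×10⁻⁹)/(0.747) + (-7.28×10⁻⁹)/(0.257)] = -431 V.

-431 V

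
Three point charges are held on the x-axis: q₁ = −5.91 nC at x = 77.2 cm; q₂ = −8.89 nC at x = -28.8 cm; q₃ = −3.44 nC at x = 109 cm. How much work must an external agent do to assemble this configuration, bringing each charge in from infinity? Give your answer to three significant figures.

The work to assemble the configuration equals its total potential energy, U = Σ kqᵢqⱼ/rᵢⱼ over all pairs.
Pair separations: r₁₂ = 1.06 m, r₁₃ = 0.318 m, r₂₃ = 1.38 m.
U = (4.46×10⁻⁷) + (5.75×10⁻⁷) + (2.00×10⁻⁷) = 1.22×10⁻⁶ J.

1.22×10⁻⁶ J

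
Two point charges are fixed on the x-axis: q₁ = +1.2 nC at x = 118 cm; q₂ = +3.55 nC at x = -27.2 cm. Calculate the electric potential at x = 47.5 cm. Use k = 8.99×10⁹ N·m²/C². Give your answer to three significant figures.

The total potential is the scalar sum of each charge's contribution, V = Σ kqᵢ/rᵢ.
Distances from the field point to each charge: r₁ = 0.705 m, r₂ = 0.747 m.
V = k[(1.20×10⁻⁹)/(0.705) + (3.55×10⁻⁹)/(0.747)] = 58.0 V.

58.0 V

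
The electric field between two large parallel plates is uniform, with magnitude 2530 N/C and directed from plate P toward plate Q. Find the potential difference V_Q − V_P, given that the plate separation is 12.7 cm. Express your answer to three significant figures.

-321 V

In a uniform field, potential decreases in the direction of E: ΔV = −E·d for a displacement d parallel to E.
Going from P to Q is a displacement of 12.7 cm along the field, so V_Q − V_P = −Ed = -321 V.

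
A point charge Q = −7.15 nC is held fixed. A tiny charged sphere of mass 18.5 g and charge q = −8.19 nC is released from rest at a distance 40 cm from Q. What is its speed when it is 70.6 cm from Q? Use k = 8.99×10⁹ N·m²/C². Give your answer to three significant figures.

7.85×10⁻³ m/s

Only the electrostatic force acts, so mechanical energy is conserved: ½mv² = U₁ − U₂ = kQq(1/r₁ − 1/r₂).
U₁ − U₂ = (8.99×10⁹ N·m²/C²)(-7.15×10⁻⁹ C)(-8.19×10⁻⁹ C)(1/0.400 − 1/0.706) = 5.70×10⁻⁷ J.
v = √(2·5.70×10⁻⁷/0.0185) = 7.85×10⁻³ m/s.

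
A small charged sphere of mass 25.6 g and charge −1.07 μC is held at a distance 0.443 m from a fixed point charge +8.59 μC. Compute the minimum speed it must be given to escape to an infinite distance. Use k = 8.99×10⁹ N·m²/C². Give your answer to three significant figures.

3.82 m/s

To just escape, total mechanical energy must reach zero at infinity: ½mv²_min + U = 0, so ½mv²_min = −U = |kQq|/r.
|U| = |kQq|/r = (8.99×10⁹ N·m²/C²)(8.59×10⁻⁶)(1.07×10⁻⁶)/(0.443) = 0.187 J.
v_min = √(2|U|/m) = √(2·0.187/0.0256) = 3.82 m/s.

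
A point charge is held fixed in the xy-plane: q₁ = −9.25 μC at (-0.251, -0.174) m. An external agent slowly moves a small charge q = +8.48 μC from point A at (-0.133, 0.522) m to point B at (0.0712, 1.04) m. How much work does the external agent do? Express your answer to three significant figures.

0.437 J

For quasistatic motion the external work equals the change in potential energy: W_ext = qΔV = q(V_B − V_A).
At A: distance to the source charge is 0.706 m; V_A = kq₁/r = -1.18×10⁵ V.
At B: distance to the source charge is 1.26 m; V_B = kq₁/r = -6.62×10⁴ V.
ΔV = V_B − V_A = 5.16×10⁴ V.
W_ext = qΔV = (8.48×10⁻⁶ C)(5.16×10⁴ V) = 0.437 J.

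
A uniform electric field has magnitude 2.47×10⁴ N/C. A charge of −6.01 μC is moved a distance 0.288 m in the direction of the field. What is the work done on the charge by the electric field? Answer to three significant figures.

The potential change for a displacement 0.288 m in the direction of the field is ΔV = −Ed = -7110 V.
W_field = −qΔV = -0.0428 J.

-0.0428 J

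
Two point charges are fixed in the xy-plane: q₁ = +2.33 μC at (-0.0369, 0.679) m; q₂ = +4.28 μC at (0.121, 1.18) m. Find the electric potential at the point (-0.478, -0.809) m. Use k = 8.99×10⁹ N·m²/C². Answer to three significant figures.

3.20×10⁴ V

Electric potential is a scalar, so the contributions from each charge add algebraically: V = Σ kqᵢ/rᵢ.
Distances from the field point to each charge: r₁ = 1.55 m, r₂ = 2.08 m.
V = k[(2.33×10⁻⁶)/(1.55) + (4.28×10⁻⁶)/(2.08)] = 3.20×10⁴ V.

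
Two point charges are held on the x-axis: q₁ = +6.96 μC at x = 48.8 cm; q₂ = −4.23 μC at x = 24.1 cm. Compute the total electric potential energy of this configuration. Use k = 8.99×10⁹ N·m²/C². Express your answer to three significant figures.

-1.07 J

The assembly work is the sum of pairwise potential energies, U = Σ_{i<j} kqᵢqⱼ/rᵢⱼ.
Pair separations: r₁₂ = 0.247 m.
U = (-1.07) = -1.07 J.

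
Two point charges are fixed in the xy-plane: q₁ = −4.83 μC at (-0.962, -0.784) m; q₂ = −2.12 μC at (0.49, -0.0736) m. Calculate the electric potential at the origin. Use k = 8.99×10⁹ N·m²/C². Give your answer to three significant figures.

Electric potential is a scalar, so the contributions from each charge add algebraically: V = Σ kqᵢ/rᵢ.
Distances from the field point to each charge: r₁ = 1.24 m, r₂ = 0.495 m.
V = k[(-4.83×10⁻⁶)/(1.24) + (-2.12×10⁻⁶)/(0.495)] = -7.35×10⁴ V.

-7.35×10⁴ V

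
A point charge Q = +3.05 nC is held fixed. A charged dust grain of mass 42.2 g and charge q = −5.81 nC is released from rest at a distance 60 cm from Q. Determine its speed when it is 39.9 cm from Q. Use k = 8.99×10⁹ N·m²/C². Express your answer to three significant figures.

Only the electrostatic force acts, so mechanical energy is conserved: ½mv² = U₁ − U₂ = kQq(1/r₁ − 1/r₂).
U₁ − U₂ = (8.99×10⁹ N·m²/C²)(3.05×10⁻⁹ C)(-5.81×10⁻⁹ C)(1/0.600 − 1/0.399) = 1.34×10⁻⁷ J.
v = √(2·1.34×10⁻⁷/0.0422) = 2.52×10⁻³ m/s.

2.52×10⁻³ m/s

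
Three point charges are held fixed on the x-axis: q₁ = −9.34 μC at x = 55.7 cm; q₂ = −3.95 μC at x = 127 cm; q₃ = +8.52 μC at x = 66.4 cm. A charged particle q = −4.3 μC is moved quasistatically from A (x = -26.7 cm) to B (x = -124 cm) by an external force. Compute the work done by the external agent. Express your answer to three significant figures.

-0.0950 J

For quasistatic motion the external work equals the change in potential energy: W_ext = qΔV = q(V_B − V_A).
At A: distances to the source charges are 0.824 m, 1.54 m, 0.931 m; V_A = Σ kqᵢ/rᵢ = -4.27×10⁴ V.
At B: distances to the source charges are 1.80 m, 2.51 m, 1.90 m; V_B = Σ kqᵢ/rᵢ = -2.06×10⁴ V.
ΔV = V_B − V_A = 2.21×10⁴ V.
W_ext = qΔV = (-4.30×10⁻⁶ C)(2.21×10⁴ V) = -0.0950 J.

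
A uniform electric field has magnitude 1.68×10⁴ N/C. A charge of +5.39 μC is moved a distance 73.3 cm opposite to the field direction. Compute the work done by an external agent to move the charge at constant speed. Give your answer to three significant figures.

The potential change for a displacement 73.3 cm opposite to the field direction is ΔV = +Ed = 1.23×10⁴ V.
W_ext = qΔV = 0.0664 J.

0.0664 J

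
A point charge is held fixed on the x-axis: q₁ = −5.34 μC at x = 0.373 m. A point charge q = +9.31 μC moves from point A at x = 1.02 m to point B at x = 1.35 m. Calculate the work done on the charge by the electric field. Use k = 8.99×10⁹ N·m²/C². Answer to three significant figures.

-0.233 J

The work done by the electric force is W_field = −ΔU = −q(V_B − V_A) = q(V_A − V_B).
At A: distance to the source charge is 0.647 m; V_A = kq₁/r = -7.42×10⁴ V.
At B: distance to the source charge is 0.977 m; V_B = kq₁/r = -4.91×10⁴ V.
ΔV = V_B − V_A = 2.51×10⁴ V.
W_field = −qΔV = −(9.31×10⁻⁶ C)(2.51×10⁴ V) = -0.233 J.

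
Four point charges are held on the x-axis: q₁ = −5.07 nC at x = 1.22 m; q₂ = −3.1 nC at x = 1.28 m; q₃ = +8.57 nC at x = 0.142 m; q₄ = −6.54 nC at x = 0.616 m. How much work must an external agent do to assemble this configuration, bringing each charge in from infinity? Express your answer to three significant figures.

1.49×10⁻⁶ J

The assembly work is the sum of pairwise potential energies, U = Σ_{i<j} kqᵢqⱼ/rᵢⱼ.
Pair separations: r₁₂ = 0.0600 m, r₁₃ = 1.08 m, r₁₄ = 0.604 m, r₂₃ = 1.14 m, r₂₄ = 0.664 m, r₃₄ = 0.474 m.
Summing all 6 pair terms gives U = 1.49×10⁻⁶ J.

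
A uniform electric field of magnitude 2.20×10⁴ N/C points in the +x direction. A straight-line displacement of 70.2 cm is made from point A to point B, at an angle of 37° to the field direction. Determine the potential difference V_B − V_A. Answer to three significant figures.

-1.23×10⁴ V

Only the component of displacement along E changes the potential: ΔV = −E·d·cosθ.
ΔV = −(2.20×10⁴ V/m)(0.702 m)cos37° = -1.23×10⁴ V.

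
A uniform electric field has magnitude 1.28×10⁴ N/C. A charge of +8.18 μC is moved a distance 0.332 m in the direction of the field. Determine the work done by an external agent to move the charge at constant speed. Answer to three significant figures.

-0.0348 J

The potential change for a displacement 0.332 m in the direction of the field is ΔV = −Ed = -4250 V.
W_ext = qΔV = -0.0348 J.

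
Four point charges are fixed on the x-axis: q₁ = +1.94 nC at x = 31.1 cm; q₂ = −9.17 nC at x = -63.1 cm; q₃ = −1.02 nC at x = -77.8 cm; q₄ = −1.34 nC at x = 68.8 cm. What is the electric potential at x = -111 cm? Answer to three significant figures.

Electric potential is a scalar, so the contributions from each charge add algebraically: V = Σ kqᵢ/rᵢ.
Distances from the field point to each charge: r₁ = 1.42 m, r₂ = 0.479 m, r₃ = 0.332 m, r₄ = 1.80 m.
V = k[(1.94×10⁻⁹)/(1.42) + (-9.17×10⁻⁹)/(0.479) + (-1.02×10⁻⁹)/(0.332) + (-1.34×10⁻⁹)/(1.80)] = -194 V.

-194 V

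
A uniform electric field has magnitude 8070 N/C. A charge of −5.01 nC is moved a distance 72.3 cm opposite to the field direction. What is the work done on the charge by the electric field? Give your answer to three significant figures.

The potential change for a displacement 72.3 cm opposite to the field direction is ΔV = +Ed = 5830 V.
W_field = −qΔV = 2.92×10⁻⁵ J.

2.92×10⁻⁵ J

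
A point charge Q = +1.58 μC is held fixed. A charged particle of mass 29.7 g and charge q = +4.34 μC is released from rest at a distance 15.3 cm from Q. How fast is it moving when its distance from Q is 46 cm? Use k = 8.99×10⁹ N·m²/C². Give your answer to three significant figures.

Only the electrostatic force acts, so mechanical energy is conserved: ½mv² = U₁ − U₂ = kQq(1/r₁ − 1/r₂).
U₁ − U₂ = (8.99×10⁹ N·m²/C²)(1.58×10⁻⁶ C)(4.34×10⁻⁶ C)(1/0.153 − 1/0.460) = 0.269 J.
v = √(2·0.269/0.0297) = 4.26 m/s.

4.26 m/s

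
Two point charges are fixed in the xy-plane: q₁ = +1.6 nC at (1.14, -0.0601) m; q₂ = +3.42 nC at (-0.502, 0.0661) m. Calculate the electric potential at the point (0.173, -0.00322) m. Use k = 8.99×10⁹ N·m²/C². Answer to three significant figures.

60.2 V

The total potential is the scalar sum of each charge's contribution, V = Σ kqᵢ/rᵢ.
Distances from the field point to each charge: r₁ = 0.969 m, r₂ = 0.679 m.
V = k[(1.60×10⁻⁹)/(0.969) + (3.42×10⁻⁹)/(0.679)] = 60.2 V.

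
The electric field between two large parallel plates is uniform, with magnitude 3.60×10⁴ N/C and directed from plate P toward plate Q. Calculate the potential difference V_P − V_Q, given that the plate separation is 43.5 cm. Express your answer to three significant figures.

1.57×10⁴ V

In a uniform field, potential decreases in the direction of E: ΔV = −E·d for a displacement d parallel to E.
Going from Q to P is a displacement of 43.5 cm opposite to the field, so V_P − V_Q = +Ed = 1.57×10⁴ V.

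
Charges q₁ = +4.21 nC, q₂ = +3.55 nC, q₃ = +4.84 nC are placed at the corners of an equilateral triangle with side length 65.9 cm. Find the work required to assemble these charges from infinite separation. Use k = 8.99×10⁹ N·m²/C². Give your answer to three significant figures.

7.16×10⁻⁷ J

The work to assemble the configuration equals its total potential energy, U = Σ kqᵢqⱼ/rᵢⱼ over all pairs.
All three pair separations equal the side length, 0.659 m.
U = (2.04×10⁻⁷) + (2.78×10⁻⁷) + (2.34×10⁻⁷) = 7.16×10⁻⁷ J.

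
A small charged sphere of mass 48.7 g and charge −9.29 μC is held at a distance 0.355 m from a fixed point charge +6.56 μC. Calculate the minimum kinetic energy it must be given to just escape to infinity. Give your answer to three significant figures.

To just escape, total mechanical energy must reach zero at infinity: ½mv²_min + U = 0, so ½mv²_min = −U = |kQq|/r.
|U| = |kQq|/r = (8.99×10⁹ N·m²/C²)(6.56×10⁻⁶)(9.29×10⁻⁶)/(0.355) = 1.54 J.

1.54 J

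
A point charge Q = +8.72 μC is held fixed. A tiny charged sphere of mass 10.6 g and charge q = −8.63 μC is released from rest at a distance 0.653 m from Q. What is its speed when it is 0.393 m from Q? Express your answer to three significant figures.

Only the electrostatic force acts, so mechanical energy is conserved: ½mv² = U₁ − U₂ = kQq(1/r₁ − 1/r₂).
U₁ − U₂ = (8.99×10⁹ N·m²/C²)(8.72×10⁻⁶ C)(-8.63×10⁻⁶ C)(1/0.653 − 1/0.393) = 0.685 J.
v = √(2·0.685/0.0106) = 11.4 m/s.

11.4 m/s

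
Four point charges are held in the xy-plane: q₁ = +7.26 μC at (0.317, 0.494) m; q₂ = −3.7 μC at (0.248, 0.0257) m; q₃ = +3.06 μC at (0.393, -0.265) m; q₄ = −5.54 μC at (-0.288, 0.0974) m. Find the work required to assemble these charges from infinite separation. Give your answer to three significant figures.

-0.918 J

The work to assemble the configuration equals its total potential energy, U = Σ kqᵢqⱼ/rᵢⱼ over all pairs.
Pair separations: r₁₂ = 0.473 m, r₁₃ = 0.763 m, r₁₄ = 0.723 m, r₂₃ = 0.325 m, r₂₄ = 0.541 m, r₃₄ = 0.771 m.
Summing all 6 pair terms gives U = -0.918 J.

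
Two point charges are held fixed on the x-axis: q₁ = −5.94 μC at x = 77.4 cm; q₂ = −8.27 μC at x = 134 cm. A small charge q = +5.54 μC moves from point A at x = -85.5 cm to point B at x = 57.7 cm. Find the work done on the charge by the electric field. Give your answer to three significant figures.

1.67 J

The work done by the electric force is W_field = −ΔU = −q(V_B − V_A) = q(V_A − V_B).
At A: distances to the source charges are 1.63 m, 2.20 m; V_A = Σ kqᵢ/rᵢ = -6.67×10⁴ V.
At B: distances to the source charges are 0.197 m, 0.763 m; V_B = Σ kqᵢ/rᵢ = -3.69×10⁵ V.
ΔV = V_B − V_A = -3.02×10⁵ V.
W_field = −qΔV = −(5.54×10⁻⁶ C)(-3.02×10⁵ V) = 1.67 J.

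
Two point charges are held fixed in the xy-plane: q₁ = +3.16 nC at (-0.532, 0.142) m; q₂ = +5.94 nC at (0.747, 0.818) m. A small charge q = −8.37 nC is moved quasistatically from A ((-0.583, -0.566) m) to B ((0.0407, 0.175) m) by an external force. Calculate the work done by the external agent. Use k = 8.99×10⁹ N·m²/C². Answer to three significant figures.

-3.15×10⁻⁷ J

For quasistatic motion the external work equals the change in potential energy: W_ext = qΔV = q(V_B − V_A).
At A: distances to the source charges are 0.710 m, 1.92 m; V_A = Σ kqᵢ/rᵢ = 67.8 V.
At B: distances to the source charges are 0.574 m, 0.955 m; V_B = Σ kqᵢ/rᵢ = 105 V.
ΔV = V_B − V_A = 37.6 V.
W_ext = qΔV = (-8.37×10⁻⁹ C)(37.6 V) = -3.15×10⁻⁷ J.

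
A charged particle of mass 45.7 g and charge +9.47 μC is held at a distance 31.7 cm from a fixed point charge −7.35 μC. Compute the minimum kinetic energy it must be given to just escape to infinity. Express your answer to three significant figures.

1.97 J

To just escape, total mechanical energy must reach zero at infinity: ½mv²_min + U = 0, so ½mv²_min = −U = |kQq|/r.
|U| = |kQq|/r = (8.99×10⁹ N·m²/C²)(7.35×10⁻⁶)(9.47×10⁻⁶)/(0.317) = 1.97 J.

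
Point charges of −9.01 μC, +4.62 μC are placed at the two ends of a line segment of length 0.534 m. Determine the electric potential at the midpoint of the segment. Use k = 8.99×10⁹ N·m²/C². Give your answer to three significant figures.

-1.48×10⁵ V

The total potential is the scalar sum of each charge's contribution, V = Σ kqᵢ/rᵢ.
Each charge is 0.267 m from the midpoint.
V = k[(-9.01×10⁻⁶)/(0.267) + (4.62×10⁻⁶)/(0.267)] = -1.48×10⁵ V.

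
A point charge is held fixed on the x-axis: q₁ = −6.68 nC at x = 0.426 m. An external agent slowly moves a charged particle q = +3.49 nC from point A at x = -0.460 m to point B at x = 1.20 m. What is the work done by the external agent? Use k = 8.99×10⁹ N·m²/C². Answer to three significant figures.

-3.42×10⁻⁸ J

For quasistatic motion the external work equals the change in potential energy: W_ext = qΔV = q(V_B − V_A).
At A: distance to the source charge is 0.886 m; V_A = kq₁/r = -67.8 V.
At B: distance to the source charge is 0.774 m; V_B = kq₁/r = -77.6 V.
ΔV = V_B − V_A = -9.81 V.
W_ext = qΔV = (3.49×10⁻⁹ C)(-9.81 V) = -3.42×10⁻⁸ J.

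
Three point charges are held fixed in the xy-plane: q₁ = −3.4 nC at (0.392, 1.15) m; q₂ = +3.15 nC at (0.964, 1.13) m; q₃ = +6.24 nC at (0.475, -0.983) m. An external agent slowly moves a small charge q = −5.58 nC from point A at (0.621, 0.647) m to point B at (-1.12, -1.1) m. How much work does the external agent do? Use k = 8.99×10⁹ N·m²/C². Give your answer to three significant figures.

-3.52×10⁻⁸ J

For quasistatic motion the external work equals the change in potential energy: W_ext = qΔV = q(V_B − V_A).
At A: distances to the source charges are 0.553 m, 0.592 m, 1.64 m; V_A = Σ kqᵢ/rᵢ = 26.8 V.
At B: distances to the source charges are 2.71 m, 3.05 m, 1.60 m; V_B = Σ kqᵢ/rᵢ = 33.1 V.
ΔV = V_B − V_A = 6.30 V.
W_ext = qΔV = (-5.58×10⁻⁹ C)(6.30 V) = -3.52×10⁻⁸ J.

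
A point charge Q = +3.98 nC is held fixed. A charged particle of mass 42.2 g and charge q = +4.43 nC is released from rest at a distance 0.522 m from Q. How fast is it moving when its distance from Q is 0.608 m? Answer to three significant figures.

Only the electrostatic force acts, so mechanical energy is conserved: ½mv² = U₁ − U₂ = kQq(1/r₁ − 1/r₂).
U₁ − U₂ = (8.99×10⁹ N·m²/C²)(3.98×10⁻⁹ C)(4.43×10⁻⁹ C)(1/0.522 − 1/0.608) = 4.30×10⁻⁸ J.
v = √(2·4.30×10⁻⁸/0.0422) = 1.43×10⁻³ m/s.

1.43×10⁻³ m/s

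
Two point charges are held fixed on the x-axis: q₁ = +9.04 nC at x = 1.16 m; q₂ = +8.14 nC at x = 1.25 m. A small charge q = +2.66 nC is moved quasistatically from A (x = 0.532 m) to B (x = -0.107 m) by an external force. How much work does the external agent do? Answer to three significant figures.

-3.01×10⁻⁷ J

For quasistatic motion the external work equals the change in potential energy: W_ext = qΔV = q(V_B − V_A).
At A: distances to the source charges are 0.628 m, 0.718 m; V_A = Σ kqᵢ/rᵢ = 231 V.
At B: distances to the source charges are 1.27 m, 1.36 m; V_B = Σ kqᵢ/rᵢ = 118 V.
ΔV = V_B − V_A = -113 V.
W_ext = qΔV = (2.66×10⁻⁹ C)(-113 V) = -3.01×10⁻⁷ J.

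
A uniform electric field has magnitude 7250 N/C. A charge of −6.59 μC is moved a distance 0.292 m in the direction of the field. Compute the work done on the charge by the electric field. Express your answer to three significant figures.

The potential change for a displacement 0.292 m in the direction of the field is ΔV = −Ed = -2120 V.
W_field = −qΔV = -0.0140 J.

-0.0140 J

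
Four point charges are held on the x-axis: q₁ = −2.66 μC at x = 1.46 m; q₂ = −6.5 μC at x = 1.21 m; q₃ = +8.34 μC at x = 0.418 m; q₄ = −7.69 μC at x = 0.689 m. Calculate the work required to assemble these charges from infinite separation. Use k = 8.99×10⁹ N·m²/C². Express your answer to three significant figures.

The work to assemble the configuration equals its total potential energy, U = Σ kqᵢqⱼ/rᵢⱼ over all pairs.
Pair separations: r₁₂ = 0.250 m, r₁₃ = 1.04 m, r₁₄ = 0.771 m, r₂₃ = 0.792 m, r₂₄ = 0.521 m, r₃₄ = 0.271 m.
Summing all 6 pair terms gives U = -1.21 J.

-1.21 J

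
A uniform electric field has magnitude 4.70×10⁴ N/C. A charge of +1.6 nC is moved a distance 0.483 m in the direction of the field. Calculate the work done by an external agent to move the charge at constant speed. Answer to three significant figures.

The potential change for a displacement 0.483 m in the direction of the field is ΔV = −Ed = -2.27×10⁴ V.
W_ext = qΔV = -3.63×10⁻⁵ J.

-3.63×10⁻⁵ J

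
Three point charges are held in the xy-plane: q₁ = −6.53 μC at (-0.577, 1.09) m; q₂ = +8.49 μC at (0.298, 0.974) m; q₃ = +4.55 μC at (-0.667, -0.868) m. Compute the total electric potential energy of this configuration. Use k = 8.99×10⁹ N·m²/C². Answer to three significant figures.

-0.534 J

The work to assemble the configuration equals its total potential energy, U = Σ kqᵢqⱼ/rᵢⱼ over all pairs.
Pair separations: r₁₂ = 0.883 m, r₁₃ = 1.96 m, r₂₃ = 2.08 m.
U = (-0.565) + (-0.136) + (0.167) = -0.534 J.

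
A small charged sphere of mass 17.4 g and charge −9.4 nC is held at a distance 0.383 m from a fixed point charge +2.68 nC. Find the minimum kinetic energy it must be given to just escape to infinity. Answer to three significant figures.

5.91×10⁻⁷ J

To just escape, total mechanical energy must reach zero at infinity: ½mv²_min + U = 0, so ½mv²_min = −U = |kQq|/r.
|U| = |kQq|/r = (8.99×10⁹ N·m²/C²)(2.68×10⁻⁹)(9.40×10⁻⁹)/(0.383) = 5.91×10⁻⁷ J.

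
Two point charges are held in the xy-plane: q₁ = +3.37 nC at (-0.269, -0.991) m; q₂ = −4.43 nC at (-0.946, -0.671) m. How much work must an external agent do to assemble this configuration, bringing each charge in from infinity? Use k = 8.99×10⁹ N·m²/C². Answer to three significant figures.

The assembly work is the sum of pairwise potential energies, U = Σ_{i<j} kqᵢqⱼ/rᵢⱼ.
Pair separations: r₁₂ = 0.749 m.
U = (-1.79×10⁻⁷) = -1.79×10⁻⁷ J.

-1.79×10⁻⁷ J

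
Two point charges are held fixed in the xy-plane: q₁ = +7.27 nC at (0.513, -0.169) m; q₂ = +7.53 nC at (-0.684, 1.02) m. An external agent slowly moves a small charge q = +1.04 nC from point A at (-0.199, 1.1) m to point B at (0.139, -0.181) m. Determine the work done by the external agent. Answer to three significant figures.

For quasistatic motion the external work equals the change in potential energy: W_ext = qΔV = q(V_B − V_A).
At A: distances to the source charges are 1.46 m, 0.492 m; V_A = Σ kqᵢ/rᵢ = 183 V.
At B: distances to the source charges are 0.374 m, 1.46 m; V_B = Σ kqᵢ/rᵢ = 221 V.
ΔV = V_B − V_A = 38.5 V.
W_ext = qΔV = (1.04×10⁻⁹ C)(38.5 V) = 4.01×10⁻⁸ J.

4.01×10⁻⁸ J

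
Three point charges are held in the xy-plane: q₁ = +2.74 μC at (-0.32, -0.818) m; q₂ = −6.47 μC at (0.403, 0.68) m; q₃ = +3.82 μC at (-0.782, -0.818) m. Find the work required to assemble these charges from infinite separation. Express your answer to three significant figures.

The work to assemble the configuration equals its total potential energy, U = Σ kqᵢqⱼ/rᵢⱼ over all pairs.
Pair separations: r₁₂ = 1.66 m, r₁₃ = 0.462 m, r₂₃ = 1.91 m.
U = (-0.0958) + (0.204) + (-0.116) = -8.47×10⁻³ J.

-8.47×10⁻³ J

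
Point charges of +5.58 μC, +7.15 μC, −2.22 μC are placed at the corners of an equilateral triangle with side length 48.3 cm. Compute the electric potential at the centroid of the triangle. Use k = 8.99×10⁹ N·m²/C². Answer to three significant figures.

Electric potential is a scalar, so the contributions from each charge add algebraically: V = Σ kqᵢ/rᵢ.
The distance from each vertex to the centroid is a/√3 = 0.279 m.
V = k[(5.58×10⁻⁶)/(0.279) + (7.15×10⁻⁶)/(0.279) + (-2.22×10⁻⁶)/(0.279)] = 3.39×10⁵ V.

3.39×10⁵ V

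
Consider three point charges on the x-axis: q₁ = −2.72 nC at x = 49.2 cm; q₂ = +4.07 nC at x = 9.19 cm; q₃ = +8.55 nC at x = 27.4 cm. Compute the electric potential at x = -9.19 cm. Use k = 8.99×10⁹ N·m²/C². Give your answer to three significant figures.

The total potential is the scalar sum of each charge's contribution, V = Σ kqᵢ/rᵢ.
Distances from the field point to each charge: r₁ = 0.584 m, r₂ = 0.184 m, r₃ = 0.366 m.
V = k[(-2.72×10⁻⁹)/(0.584) + (4.07×10⁻⁹)/(0.184) + (8.55×10⁻⁹)/(0.366)] = 367 V.

367 V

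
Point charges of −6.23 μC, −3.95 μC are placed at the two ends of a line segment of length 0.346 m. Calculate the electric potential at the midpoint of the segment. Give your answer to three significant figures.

Electric potential is a scalar, so the contributions from each charge add algebraically: V = Σ kqᵢ/rᵢ.
Each charge is 0.173 m from the midpoint.
V = k[(-6.23×10⁻⁶)/(0.173) + (-3.95×10⁻⁶)/(0.173)] = -5.29×10⁵ V.

-5.29×10⁵ V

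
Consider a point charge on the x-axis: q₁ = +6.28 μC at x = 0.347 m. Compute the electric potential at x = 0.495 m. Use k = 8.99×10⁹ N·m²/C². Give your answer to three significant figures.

3.81×10⁵ V

The total potential is the scalar sum of each charge's contribution, V = Σ kqᵢ/rᵢ.
V = k[(6.28×10⁻⁶)/(0.148)] = 3.81×10⁵ V.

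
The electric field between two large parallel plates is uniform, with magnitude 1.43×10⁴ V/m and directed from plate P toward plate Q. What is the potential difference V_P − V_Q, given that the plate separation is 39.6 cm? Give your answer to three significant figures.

In a uniform field, potential decreases in the direction of E: ΔV = −E·d for a displacement d parallel to E.
Going from Q to P is a displacement of 39.6 cm opposite to the field, so V_P − V_Q = +Ed = 5660 V.

5660 V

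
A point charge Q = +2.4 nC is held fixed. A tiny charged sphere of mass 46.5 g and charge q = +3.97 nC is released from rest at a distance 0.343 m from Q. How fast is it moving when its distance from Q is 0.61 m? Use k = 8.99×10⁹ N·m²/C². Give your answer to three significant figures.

Only the electrostatic force acts, so mechanical energy is conserved: ½mv² = U₁ − U₂ = kQq(1/r₁ − 1/r₂).
U₁ − U₂ = (8.99×10⁹ N·m²/C²)(2.40×10⁻⁹ C)(3.97×10⁻⁹ C)(1/0.343 − 1/0.610) = 1.09×10⁻⁷ J.
v = √(2·1.09×10⁻⁷/0.0465) = 2.17×10⁻³ m/s.

2.17×10⁻³ m/s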